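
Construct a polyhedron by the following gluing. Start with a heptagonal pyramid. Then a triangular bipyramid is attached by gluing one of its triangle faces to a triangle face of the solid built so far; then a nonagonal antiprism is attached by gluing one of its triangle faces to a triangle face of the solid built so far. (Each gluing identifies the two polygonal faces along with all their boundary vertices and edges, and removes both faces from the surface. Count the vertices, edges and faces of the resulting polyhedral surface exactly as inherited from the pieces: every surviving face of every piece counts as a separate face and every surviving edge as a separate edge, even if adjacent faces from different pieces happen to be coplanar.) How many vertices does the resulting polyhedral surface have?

A heptagonal pyramid: V=8, E=14, F=8.
Attach a triangular bipyramid (V=5, E=9, F=6) along a 3-gon: merge 3 vertices and 3 edges, delete both glued faces → V=10, E=20, F=12.
Attach a nonagonal antiprism (V=18, E=36, F=20) along a 3-gon: merge 3 vertices and 3 edges, delete both glued faces → V=25, E=53, F=30.
Check: V − E + F = 25 − 53 + 30 = 2.

25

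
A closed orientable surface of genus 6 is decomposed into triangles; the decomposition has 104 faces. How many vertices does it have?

42

χ = 2 − 2·6 = -10, and every face is a triangle so 3F = 2E.
E = 3·104/2 = 156. Then V = -10 + E − F = -10 + 156 − 104 = 42.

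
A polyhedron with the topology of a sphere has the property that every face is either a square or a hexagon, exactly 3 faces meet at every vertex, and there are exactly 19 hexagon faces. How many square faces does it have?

Let x be the number of squares; then F = 19 + x.
Edge–face incidences: 2E = 6·19 + 4·x = 114 + 4x.
Every vertex has degree 3, so 3V = 2E.
Euler: V − E + F = 2 ⇒ (2E)/3 − E + (19 + x) = 2.
Multiply by 6: 2·(2E) − 3·(2E) + 6·(19 + x) = 12, i.e. 114 + 6x − (114 + 4x) = 12.
Collecting terms: 2x = 12, so x = 6.
Then 2E = 114 + 4·6 = 138, so E = 69, V = 2E/3 = 46, F = 19 + 6 = 25.

6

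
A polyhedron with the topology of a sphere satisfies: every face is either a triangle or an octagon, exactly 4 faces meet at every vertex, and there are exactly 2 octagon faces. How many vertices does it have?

Let x be the number of triangles; then F = 2 + x.
Edge–face incidences: 2E = 8·2 + 3·x = 16 + 3x.
Every vertex has degree 4, so 4V = 2E.
Euler: V − E + F = 2 ⇒ (2E)/4 − E + (2 + x) = 2.
Multiply by 8: 2·(2E) − 4·(2E) + 8·(2 + x) = 16, i.e. 16 + 8x − 2·(16 + 3x) = 16.
Collecting terms: 2x − 16 = 16, so 2x = 32, so x = 16.
Then 2E = 16 + 3·16 = 64, so E = 32, V = 2E/4 = 16, F = 2 + 16 = 18.

16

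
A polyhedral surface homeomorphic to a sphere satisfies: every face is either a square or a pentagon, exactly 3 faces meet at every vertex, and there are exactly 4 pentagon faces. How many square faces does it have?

Let x be the number of squares; then F = 4 + x.
Edge–face incidences: 2E = 5·4 + 4·x = 20 + 4x.
Every vertex has degree 3, so 3V = 2E.
Euler: V − E + F = 2 ⇒ (2E)/3 − E + (4 + x) = 2.
Multiply by 6: 2·(2E) − 3·(2E) + 6·(4 + x) = 12, i.e. 24 + 6x − (20 + 4x) = 12.
Collecting terms: 2x + 4 = 12, so 2x = 8, so x = 4.
Then 2E = 20 + 4·4 = 36, so E = 18, V = 2E/3 = 12, F = 4 + 4 = 8.

4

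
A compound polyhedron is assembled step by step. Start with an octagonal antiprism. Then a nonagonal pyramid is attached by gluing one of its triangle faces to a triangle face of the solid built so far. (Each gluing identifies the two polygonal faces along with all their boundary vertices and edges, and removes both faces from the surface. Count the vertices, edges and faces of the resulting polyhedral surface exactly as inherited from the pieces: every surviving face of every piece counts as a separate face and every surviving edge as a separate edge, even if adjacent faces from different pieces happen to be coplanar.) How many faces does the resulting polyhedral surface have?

26

An octagonal antiprism: V=16, E=32, F=18.
Attach a nonagonal pyramid (V=10, E=18, F=10) along a 3-gon: merge 3 vertices and 3 edges, delete both glued faces → V=23, E=47, F=26.
Check: V − E + F = 23 − 47 + 26 = 2.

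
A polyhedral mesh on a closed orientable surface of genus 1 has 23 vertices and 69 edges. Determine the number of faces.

For a closed orientable surface of genus 1, χ = 2 − 2·1 = 0.
F = 0 − V + E = 0 − 23 + 69 = 46.

46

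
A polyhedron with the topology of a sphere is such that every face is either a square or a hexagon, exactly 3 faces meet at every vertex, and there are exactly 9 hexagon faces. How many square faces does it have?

Let x be the number of squares; then F = 9 + x.
Edge–face incidences: 2E = 6·9 + 4·x = 54 + 4x.
Every vertex has degree 3, so 3V = 2E.
Euler: V − E + F = 2 ⇒ (2E)/3 − E + (9 + x) = 2.
Multiply by 6: 2·(2E) − 3·(2E) + 6·(9 + x) = 12, i.e. 54 + 6x − (54 + 4x) = 12.
Collecting terms: 2x = 12, so x = 6.
Then 2E = 54 + 4·6 = 78, so E = 39, V = 2E/3 = 26, F = 9 + 6 = 15.

6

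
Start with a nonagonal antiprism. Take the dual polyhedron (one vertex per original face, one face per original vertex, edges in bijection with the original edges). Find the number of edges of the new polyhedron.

36

The base solid has V = 18, E = 36, F = 20.
The dual swaps V and F and preserves E: V′ = F = 20, E′ = E = 36, F′ = V = 18.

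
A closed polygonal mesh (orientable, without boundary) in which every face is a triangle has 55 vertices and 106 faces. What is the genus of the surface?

Every face is a triangle, so 2E = 3·106 = 318, giving E = 159.
χ = V − E + F = 55 − 159 + 106 = 2.
For a closed orientable surface χ = 2 − 2g, so g = (2 − (2))/2 = 0.

0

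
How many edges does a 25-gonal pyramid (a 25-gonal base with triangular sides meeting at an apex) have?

50

A pyramid on an n-gon base has one n-gon and n triangles: V = 25 + 1 = 26, E = 2·25 = 50, F = 25 + 1 = 26.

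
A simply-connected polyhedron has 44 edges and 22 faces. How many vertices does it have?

24

Here V − E + F = 2.
V = 2 + E − F = 2 + 44 − 22 = 24.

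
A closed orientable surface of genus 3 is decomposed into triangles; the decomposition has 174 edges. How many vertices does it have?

54

χ = 2 − 2·3 = -4, and every face is a triangle so 3F = 2E.
F = 2E/3 = 116. Then V = -4 + E − F = -4 + 174 − 116 = 54.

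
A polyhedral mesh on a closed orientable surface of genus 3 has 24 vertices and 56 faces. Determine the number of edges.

For a closed orientable surface of genus 3, χ = 2 − 2·3 = -4.
E = V + F − (-4) = 24 + 56 − (-4) = 84.

84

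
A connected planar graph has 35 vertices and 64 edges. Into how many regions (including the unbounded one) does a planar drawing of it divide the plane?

Euler's formula for a connected plane graph: V − E + F = 2, so F = 2 − 35 + 64 = 31.

31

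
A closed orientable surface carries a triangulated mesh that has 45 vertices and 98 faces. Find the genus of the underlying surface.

3

Every face is a triangle, so 2E = 3·98 = 294, giving E = 147.
χ = V − E + F = 45 − 147 + 98 = -4.
For a closed orientable surface χ = 2 − 2g, so g = (2 − (-4))/2 = 3.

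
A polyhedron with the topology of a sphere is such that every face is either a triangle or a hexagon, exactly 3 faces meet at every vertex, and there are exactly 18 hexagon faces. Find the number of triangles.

4

Let x be the number of triangles; then F = 18 + x.
Edge–face incidences: 2E = 6·18 + 3·x = 108 + 3x.
Every vertex has degree 3, so 3V = 2E.
Euler: V − E + F = 2 ⇒ (2E)/3 − E + (18 + x) = 2.
Multiply by 6: 2·(2E) − 3·(2E) + 6·(18 + x) = 12, i.e. 108 + 6x − (108 + 3x) = 12.
Collecting terms: 3x = 12, so x = 4.
Then 2E = 108 + 3·4 = 120, so E = 60, V = 2E/3 = 40, F = 18 + 4 = 22.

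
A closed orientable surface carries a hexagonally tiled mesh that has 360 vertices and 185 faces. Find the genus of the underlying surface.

Every face is a hexagon, so 2E = 6·185 = 1110, giving E = 555.
χ = V − E + F = 360 − 555 + 185 = -10.
For a closed orientable surface χ = 2 − 2g, so g = (2 − (-10))/2 = 6.

6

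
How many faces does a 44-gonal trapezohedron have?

The n-trapezohedron (dual of the n-antiprism) has V = 2·44 + 2 = 90, E = 4·44 = 176, F = 2·44 = 88.

88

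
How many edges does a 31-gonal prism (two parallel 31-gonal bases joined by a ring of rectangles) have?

93

A prism on an n-gon has two n-gon bases and n rectangular sides: V = 2·31 = 62, E = 3·31 = 93, F = 31 + 2 = 33.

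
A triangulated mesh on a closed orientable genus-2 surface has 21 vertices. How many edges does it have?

69

χ = 2 − 2·2 = -2, and every face is a triangle so 3F = 2E.
V − E + F = -2 with E = 3F/2 gives 21 − (3/2 − 1)·F = -2, so F = 46 and E = 69.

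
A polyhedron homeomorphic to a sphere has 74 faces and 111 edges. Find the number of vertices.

39

Here V − E + F = 2.
V = 2 + E − F = 2 + 111 − 74 = 39.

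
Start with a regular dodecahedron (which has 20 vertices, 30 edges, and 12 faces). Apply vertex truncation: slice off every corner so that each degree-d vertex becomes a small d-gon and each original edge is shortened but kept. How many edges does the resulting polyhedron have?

90

Truncation replaces each original edge-end by a new vertex, so V′ = 2E = 60.
Each original edge survives, and each old vertex of degree d contributes d new edges; summing degrees gives Σd = 2E, so E′ = E + 2E = 3E = 90.
Each original face survives and each original vertex becomes one new face: F′ = F + V = 32.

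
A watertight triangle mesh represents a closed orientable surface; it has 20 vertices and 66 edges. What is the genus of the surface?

2

Every face is a triangle and each edge borders two faces, so 3F = 2·66, giving F = 44.
χ = V − E + F = 20 − 66 + 44 = -2.
For a closed orientable surface χ = 2 − 2g, so g = (2 − (-2))/2 = 2.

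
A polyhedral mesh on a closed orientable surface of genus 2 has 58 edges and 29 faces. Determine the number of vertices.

27

For a closed orientable surface of genus 2, χ = 2 − 2·2 = -2.
V = -2 + E − F = -2 + 58 − 29 = 27.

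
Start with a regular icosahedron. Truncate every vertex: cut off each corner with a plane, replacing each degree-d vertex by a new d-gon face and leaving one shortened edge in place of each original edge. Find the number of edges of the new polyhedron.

The base solid has V = 12, E = 30, F = 20.
Truncation replaces each original edge-end by a new vertex, so V′ = 2E = 60.
Each original edge survives, and each old vertex of degree d contributes d new edges; summing degrees gives Σd = 2E, so E′ = E + 2E = 3E = 90.
Each original face survives and each original vertex becomes one new face: F′ = F + V = 32.

90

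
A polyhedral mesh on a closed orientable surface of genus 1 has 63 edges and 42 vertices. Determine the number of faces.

For a closed orientable surface of genus 1, χ = 2 − 2·1 = 0.
F = 0 − V + E = 0 − 42 + 63 = 21.

21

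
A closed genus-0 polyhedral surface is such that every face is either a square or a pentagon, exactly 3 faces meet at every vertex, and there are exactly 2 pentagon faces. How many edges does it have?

15

Let x be the number of squares; then F = 2 + x.
Edge–face incidences: 2E = 5·2 + 4·x = 10 + 4x.
Every vertex has degree 3, so 3V = 2E.
Euler: V − E + F = 2 ⇒ (2E)/3 − E + (2 + x) = 2.
Multiply by 6: 2·(2E) − 3·(2E) + 6·(2 + x) = 12, i.e. 12 + 6x − (10 + 4x) = 12.
Collecting terms: 2x + 2 = 12, so 2x = 10, so x = 5.
Then 2E = 10 + 4·5 = 30, so E = 15, V = 2E/3 = 10, F = 2 + 5 = 7.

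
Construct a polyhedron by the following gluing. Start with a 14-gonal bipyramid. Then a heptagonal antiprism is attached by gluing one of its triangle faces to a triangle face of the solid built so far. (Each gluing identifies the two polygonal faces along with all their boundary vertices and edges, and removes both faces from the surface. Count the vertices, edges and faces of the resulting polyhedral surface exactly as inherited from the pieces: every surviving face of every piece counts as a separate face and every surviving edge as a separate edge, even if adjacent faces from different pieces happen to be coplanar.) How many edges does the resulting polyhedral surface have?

67

A 14-gonal bipyramid: V=16, E=42, F=28.
Attach a heptagonal antiprism (V=14, E=28, F=16) along a 3-gon: merge 3 vertices and 3 edges, delete both glued faces → V=27, E=67, F=42.
Check: V − E + F = 27 − 67 + 42 = 2.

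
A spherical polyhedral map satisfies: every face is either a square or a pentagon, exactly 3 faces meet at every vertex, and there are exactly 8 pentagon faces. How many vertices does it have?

Let x be the number of squares; then F = 8 + x.
Edge–face incidences: 2E = 5·8 + 4·x = 40 + 4x.
Every vertex has degree 3, so 3V = 2E.
Euler: V − E + F = 2 ⇒ (2E)/3 − E + (8 + x) = 2.
Multiply by 6: 2·(2E) − 3·(2E) + 6·(8 + x) = 12, i.e. 48 + 6x − (40 + 4x) = 12.
Collecting terms: 2x + 8 = 12, so 2x = 4, so x = 2.
Then 2E = 40 + 4·2 = 48, so E = 24, V = 2E/3 = 16, F = 8 + 2 = 10.

16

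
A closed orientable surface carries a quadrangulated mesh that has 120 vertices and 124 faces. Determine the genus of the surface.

Every face is a square, so 2E = 4·124 = 496, giving E = 248.
χ = V − E + F = 120 − 248 + 124 = -4.
For a closed orientable surface χ = 2 − 2g, so g = (2 − (-4))/2 = 3.

3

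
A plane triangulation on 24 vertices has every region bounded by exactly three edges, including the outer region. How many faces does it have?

In a plane triangulation 3F = 2E and V − E + F = 2, so F = 2V − 4 = 2·24 − 4 = 44.

44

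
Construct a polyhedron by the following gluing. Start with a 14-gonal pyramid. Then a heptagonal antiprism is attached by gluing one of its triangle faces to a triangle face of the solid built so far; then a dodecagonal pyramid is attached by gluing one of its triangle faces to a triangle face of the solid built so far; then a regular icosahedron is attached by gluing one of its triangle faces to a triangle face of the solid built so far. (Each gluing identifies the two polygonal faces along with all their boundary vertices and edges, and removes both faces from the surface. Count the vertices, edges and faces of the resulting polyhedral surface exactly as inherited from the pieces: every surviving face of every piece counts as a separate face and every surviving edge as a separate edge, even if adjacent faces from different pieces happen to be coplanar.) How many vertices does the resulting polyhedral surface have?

A 14-gonal pyramid: V=15, E=28, F=15.
Attach a heptagonal antiprism (V=14, E=28, F=16) along a 3-gon: merge 3 vertices and 3 edges, delete both glued faces → V=26, E=53, F=29.
Attach a dodecagonal pyramid (V=13, E=24, F=13) along a 3-gon: merge 3 vertices and 3 edges, delete both glued faces → V=36, E=74, F=40.
Attach a regular icosahedron (V=12, E=30, F=20) along a 3-gon: merge 3 vertices and 3 edges, delete both glued faces → V=45, E=101, F=58.
Check: V − E + F = 45 − 101 + 58 = 2.

45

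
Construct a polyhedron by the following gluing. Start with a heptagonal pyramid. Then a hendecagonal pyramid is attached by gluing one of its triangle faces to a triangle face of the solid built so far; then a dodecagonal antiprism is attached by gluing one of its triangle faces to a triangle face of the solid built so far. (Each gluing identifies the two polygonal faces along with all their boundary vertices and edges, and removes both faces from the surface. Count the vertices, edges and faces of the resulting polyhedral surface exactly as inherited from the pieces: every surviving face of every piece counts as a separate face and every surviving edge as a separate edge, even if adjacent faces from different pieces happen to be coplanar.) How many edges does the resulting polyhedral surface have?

A heptagonal pyramid: V=8, E=14, F=8.
Attach a hendecagonal pyramid (V=12, E=22, F=12) along a 3-gon: merge 3 vertices and 3 edges, delete both glued faces → V=17, E=33, F=18.
Attach a dodecagonal antiprism (V=24, E=48, F=26) along a 3-gon: merge 3 vertices and 3 edges, delete both glued faces → V=38, E=78, F=42.
Check: V − E + F = 38 − 78 + 42 = 2.

78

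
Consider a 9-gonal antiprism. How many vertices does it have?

18

An antiprism on an n-gon has two n-gon caps and 2n triangles: V = 2·9 = 18, E = 4·9 = 36, F = 2·9 + 2 = 20.
Check: V − E + F = 18 − 36 + 20 = 2.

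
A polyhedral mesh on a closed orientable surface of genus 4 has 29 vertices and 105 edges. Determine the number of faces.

For a closed orientable surface of genus 4, χ = 2 − 2·4 = -6.
F = -6 − V + E = -6 − 29 + 105 = 70.

70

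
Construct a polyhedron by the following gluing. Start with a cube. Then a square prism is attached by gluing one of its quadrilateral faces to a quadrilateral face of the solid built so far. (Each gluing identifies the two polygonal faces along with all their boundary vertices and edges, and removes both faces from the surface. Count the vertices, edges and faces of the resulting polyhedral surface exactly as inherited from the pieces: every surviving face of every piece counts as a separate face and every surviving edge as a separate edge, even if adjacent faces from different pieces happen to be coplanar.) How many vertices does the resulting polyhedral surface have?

12

A cube: V=8, E=12, F=6.
Attach a square prism (V=8, E=12, F=6) along a 4-gon: merge 4 vertices and 4 edges, delete both glued faces → V=12, E=20, F=10.
Check: V − E + F = 12 − 20 + 10 = 2.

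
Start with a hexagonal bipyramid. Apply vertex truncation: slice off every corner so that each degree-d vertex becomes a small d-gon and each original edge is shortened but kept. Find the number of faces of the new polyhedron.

20

The base solid has V = 8, E = 18, F = 12.
Truncation replaces each original edge-end by a new vertex, so V′ = 2E = 36.
Each original edge survives, and each old vertex of degree d contributes d new edges; summing degrees gives Σd = 2E, so E′ = E + 2E = 3E = 54.
Each original face survives and each original vertex becomes one new face: F′ = F + V = 20.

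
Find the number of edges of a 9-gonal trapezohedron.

36

The n-trapezohedron (dual of the n-antiprism) has V = 2·9 + 2 = 20, E = 4·9 = 36, F = 2·9 = 18.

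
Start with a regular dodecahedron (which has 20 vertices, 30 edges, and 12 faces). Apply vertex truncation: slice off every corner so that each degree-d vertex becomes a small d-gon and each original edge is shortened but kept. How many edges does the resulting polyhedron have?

Truncation replaces each original edge-end by a new vertex, so V′ = 2E = 60.
Each original edge survives, and each old vertex of degree d contributes d new edges; summing degrees gives Σd = 2E, so E′ = E + 2E = 3E = 90.
Each original face survives and each original vertex becomes one new face: F′ = F + V = 32.

90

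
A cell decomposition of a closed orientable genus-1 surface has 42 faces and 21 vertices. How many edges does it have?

For a closed orientable surface of genus 1, χ = 2 − 2·1 = 0.
E = V + F − (0) = 21 + 42 − (0) = 63.

63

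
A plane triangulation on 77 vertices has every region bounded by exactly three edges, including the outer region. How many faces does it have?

In a plane triangulation 3F = 2E and V − E + F = 2, so F = 2V − 4 = 2·77 − 4 = 150.

150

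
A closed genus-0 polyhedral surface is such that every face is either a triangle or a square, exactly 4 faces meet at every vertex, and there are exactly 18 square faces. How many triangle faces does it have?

8

Let x be the number of triangles; then F = 18 + x.
Edge–face incidences: 2E = 4·18 + 3·x = 72 + 3x.
Every vertex has degree 4, so 4V = 2E.
Euler: V − E + F = 2 ⇒ (2E)/4 − E + (18 + x) = 2.
Multiply by 8: 2·(2E) − 4·(2E) + 8·(18 + x) = 16, i.e. 144 + 8x − 2·(72 + 3x) = 16.
Collecting terms: 2x = 16, so x = 8.
Then 2E = 72 + 3·8 = 96, so E = 48, V = 2E/4 = 24, F = 18 + 8 = 26.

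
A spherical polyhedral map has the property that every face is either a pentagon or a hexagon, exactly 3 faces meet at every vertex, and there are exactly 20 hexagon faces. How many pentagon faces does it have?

12

Let x be the number of pentagons; then F = 20 + x.
Edge–face incidences: 2E = 6·20 + 5·x = 120 + 5x.
Every vertex has degree 3, so 3V = 2E.
Euler: V − E + F = 2 ⇒ (2E)/3 − E + (20 + x) = 2.
Multiply by 6: 2·(2E) − 3·(2E) + 6·(20 + x) = 12, i.e. 120 + 6x − (120 + 5x) = 12.
Collecting terms: x = 12.
Then 2E = 120 + 5·12 = 180, so E = 90, V = 2E/3 = 60, F = 20 + 12 = 32.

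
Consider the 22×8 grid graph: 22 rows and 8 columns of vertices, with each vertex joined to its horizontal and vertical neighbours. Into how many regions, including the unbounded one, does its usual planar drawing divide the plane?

148

The grid has V = 22·8 = 176 vertices and E = 22·7 + 8·21 = 322 edges.
F = 2 − V + E = 2 − 176 + 322 = 148.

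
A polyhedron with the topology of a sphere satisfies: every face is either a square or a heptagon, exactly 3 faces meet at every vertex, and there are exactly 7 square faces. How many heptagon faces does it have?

2

Let x be the number of heptagons; then F = 7 + x.
Edge–face incidences: 2E = 4·7 + 7·x = 28 + 7x.
Every vertex has degree 3, so 3V = 2E.
Euler: V − E + F = 2 ⇒ (2E)/3 − E + (7 + x) = 2.
Multiply by 6: 2·(2E) − 3·(2E) + 6·(7 + x) = 12, i.e. 42 + 6x − (28 + 7x) = 12.
Collecting terms: −x + 14 = 12, so −x = −2, so x = 2.
Then 2E = 28 + 7·2 = 42, so E = 21, V = 2E/3 = 14, F = 7 + 2 = 9.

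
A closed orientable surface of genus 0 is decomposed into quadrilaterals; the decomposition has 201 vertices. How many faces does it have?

199

χ = 2 − 2·0 = 2, and every face is a square so 4F = 2E.
V − E + F = 2 with E = 4F/2 gives 201 − (4/2 − 1)·F = 2, so F = 199 and E = 398.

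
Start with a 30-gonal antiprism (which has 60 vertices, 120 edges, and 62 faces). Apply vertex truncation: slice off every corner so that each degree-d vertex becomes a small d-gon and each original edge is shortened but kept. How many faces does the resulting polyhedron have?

Truncation replaces each original edge-end by a new vertex, so V′ = 2E = 240.
Each original edge survives, and each old vertex of degree d contributes d new edges; summing degrees gives Σd = 2E, so E′ = E + 2E = 3E = 360.
Each original face survives and each original vertex becomes one new face: F′ = F + V = 122.

122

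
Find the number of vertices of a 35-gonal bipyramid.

37

A bipyramid over an n-gon has 2n triangular faces and n + 2 vertices: V = 35 + 2 = 37, E = 3·35 = 105, F = 2·35 = 70.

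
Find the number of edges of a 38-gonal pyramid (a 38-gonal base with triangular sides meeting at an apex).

76

A pyramid on an n-gon base has one n-gon and n triangles: V = 38 + 1 = 39, E = 2·38 = 76, F = 38 + 1 = 39.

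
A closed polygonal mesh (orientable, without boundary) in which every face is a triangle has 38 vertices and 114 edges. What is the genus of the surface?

Every face is a triangle and each edge borders two faces, so 3F = 2·114, giving F = 76.
χ = V − E + F = 38 − 114 + 76 = 0.
For a closed orientable surface χ = 2 − 2g, so g = (2 − (0))/2 = 1.

1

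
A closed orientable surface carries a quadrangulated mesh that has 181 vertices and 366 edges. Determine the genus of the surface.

2

Every face is a square and each edge borders two faces, so 4F = 2·366, giving F = 183.
χ = V − E + F = 181 − 366 + 183 = -2.
For a closed orientable surface χ = 2 − 2g, so g = (2 − (-2))/2 = 2.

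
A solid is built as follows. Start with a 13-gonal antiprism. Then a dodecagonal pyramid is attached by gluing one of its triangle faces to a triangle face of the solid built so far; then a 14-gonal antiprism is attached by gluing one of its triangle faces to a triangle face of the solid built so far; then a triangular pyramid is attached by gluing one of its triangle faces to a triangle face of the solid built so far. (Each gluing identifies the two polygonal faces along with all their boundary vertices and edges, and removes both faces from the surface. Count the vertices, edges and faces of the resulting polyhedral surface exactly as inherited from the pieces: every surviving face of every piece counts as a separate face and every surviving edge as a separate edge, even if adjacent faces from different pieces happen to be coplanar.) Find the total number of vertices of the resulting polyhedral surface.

62

A 13-gonal antiprism: V=26, E=52, F=28.
Attach a dodecagonal pyramid (V=13, E=24, F=13) along a 3-gon: merge 3 vertices and 3 edges, delete both glued faces → V=36, E=73, F=39.
Attach a 14-gonal antiprism (V=28, E=56, F=30) along a 3-gon: merge 3 vertices and 3 edges, delete both glued faces → V=61, E=126, F=67.
Attach a triangular pyramid (V=4, E=6, F=4) along a 3-gon: merge 3 vertices and 3 edges, delete both glued faces → V=62, E=129, F=69.
Check: V − E + F = 62 − 129 + 69 = 2.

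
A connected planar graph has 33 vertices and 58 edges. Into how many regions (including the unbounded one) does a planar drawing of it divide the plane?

Euler's formula for a connected plane graph: V − E + F = 2, so F = 2 − 33 + 58 = 27.

27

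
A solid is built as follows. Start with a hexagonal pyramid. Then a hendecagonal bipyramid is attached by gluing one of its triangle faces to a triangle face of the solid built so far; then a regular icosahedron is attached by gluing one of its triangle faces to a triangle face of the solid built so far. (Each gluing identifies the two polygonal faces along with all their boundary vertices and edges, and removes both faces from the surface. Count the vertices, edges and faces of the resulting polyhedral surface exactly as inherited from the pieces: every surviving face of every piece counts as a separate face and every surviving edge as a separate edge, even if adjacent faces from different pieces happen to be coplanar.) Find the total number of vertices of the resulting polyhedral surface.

26

A hexagonal pyramid: V=7, E=12, F=7.
Attach a hendecagonal bipyramid (V=13, E=33, F=22) along a 3-gon: merge 3 vertices and 3 edges, delete both glued faces → V=17, E=42, F=27.
Attach a regular icosahedron (V=12, E=30, F=20) along a 3-gon: merge 3 vertices and 3 edges, delete both glued faces → V=26, E=69, F=45.
Check: V − E + F = 26 − 69 + 45 = 2.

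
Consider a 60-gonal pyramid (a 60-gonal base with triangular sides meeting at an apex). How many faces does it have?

A pyramid on an n-gon base has one n-gon and n triangles: V = 60 + 1 = 61, E = 2·60 = 120, F = 60 + 1 = 61.
Check: V − E + F = 61 − 120 + 61 = 2.

61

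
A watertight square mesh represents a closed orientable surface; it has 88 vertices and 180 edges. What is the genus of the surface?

2

Every face is a square and each edge borders two faces, so 4F = 2·180, giving F = 90.
χ = V − E + F = 88 − 180 + 90 = -2.
For a closed orientable surface χ = 2 − 2g, so g = (2 − (-2))/2 = 2.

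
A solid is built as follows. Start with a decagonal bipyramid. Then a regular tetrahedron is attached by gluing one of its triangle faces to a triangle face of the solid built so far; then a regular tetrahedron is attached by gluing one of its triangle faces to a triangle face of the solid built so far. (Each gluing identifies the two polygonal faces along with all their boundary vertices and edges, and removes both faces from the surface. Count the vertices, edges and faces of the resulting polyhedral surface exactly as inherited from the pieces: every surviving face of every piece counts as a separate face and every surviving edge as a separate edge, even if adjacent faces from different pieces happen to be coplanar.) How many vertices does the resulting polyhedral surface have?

14

A decagonal bipyramid: V=12, E=30, F=20.
Attach a regular tetrahedron (V=4, E=6, F=4) along a 3-gon: merge 3 vertices and 3 edges, delete both glued faces → V=13, E=33, F=22.
Attach a regular tetrahedron (V=4, E=6, F=4) along a 3-gon: merge 3 vertices and 3 edges, delete both glued faces → V=14, E=36, F=24.
Check: V − E + F = 14 − 36 + 24 = 2.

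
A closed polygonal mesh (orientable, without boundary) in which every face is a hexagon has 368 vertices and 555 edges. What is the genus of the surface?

2

Every face is a hexagon and each edge borders two faces, so 6F = 2·555, giving F = 185.
χ = V − E + F = 368 − 555 + 185 = -2.
For a closed orientable surface χ = 2 − 2g, so g = (2 − (-2))/2 = 2.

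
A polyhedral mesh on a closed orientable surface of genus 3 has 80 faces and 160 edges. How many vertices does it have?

For a closed orientable surface of genus 3, χ = 2 − 2·3 = -4.
V = -4 + E − F = -4 + 160 − 80 = 76.

76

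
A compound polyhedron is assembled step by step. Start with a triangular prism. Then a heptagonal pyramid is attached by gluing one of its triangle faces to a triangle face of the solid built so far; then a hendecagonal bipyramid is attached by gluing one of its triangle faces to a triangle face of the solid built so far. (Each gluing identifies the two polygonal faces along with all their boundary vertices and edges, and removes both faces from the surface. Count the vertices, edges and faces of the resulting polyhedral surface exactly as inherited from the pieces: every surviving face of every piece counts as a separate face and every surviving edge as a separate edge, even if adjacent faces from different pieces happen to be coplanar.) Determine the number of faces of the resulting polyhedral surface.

A triangular prism: V=6, E=9, F=5.
Attach a heptagonal pyramid (V=8, E=14, F=8) along a 3-gon: merge 3 vertices and 3 edges, delete both glued faces → V=11, E=20, F=11.
Attach a hendecagonal bipyramid (V=13, E=33, F=22) along a 3-gon: merge 3 vertices and 3 edges, delete both glued faces → V=21, E=50, F=31.
Check: V − E + F = 21 − 50 + 31 = 2.

31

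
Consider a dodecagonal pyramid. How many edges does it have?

24

A pyramid on an n-gon base has one n-gon and n triangles: V = 12 + 1 = 13, E = 2·12 = 24, F = 12 + 1 = 13.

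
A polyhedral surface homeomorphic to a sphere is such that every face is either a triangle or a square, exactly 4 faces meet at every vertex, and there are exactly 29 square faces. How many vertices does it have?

Let x be the number of triangles; then F = 29 + x.
Edge–face incidences: 2E = 4·29 + 3·x = 116 + 3x.
Every vertex has degree 4, so 4V = 2E.
Euler: V − E + F = 2 ⇒ (2E)/4 − E + (29 + x) = 2.
Multiply by 8: 2·(2E) − 4·(2E) + 8·(29 + x) = 16, i.e. 232 + 8x − 2·(116 + 3x) = 16.
Collecting terms: 2x = 16, so x = 8.
Then 2E = 116 + 3·8 = 140, so E = 70, V = 2E/4 = 35, F = 29 + 8 = 37.

35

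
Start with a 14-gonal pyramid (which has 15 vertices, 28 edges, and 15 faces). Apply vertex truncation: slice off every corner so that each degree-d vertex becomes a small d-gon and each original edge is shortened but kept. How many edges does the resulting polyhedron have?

Truncation replaces each original edge-end by a new vertex, so V′ = 2E = 56.
Each original edge survives, and each old vertex of degree d contributes d new edges; summing degrees gives Σd = 2E, so E′ = E + 2E = 3E = 84.
Each original face survives and each original vertex becomes one new face: F′ = F + V = 30.

84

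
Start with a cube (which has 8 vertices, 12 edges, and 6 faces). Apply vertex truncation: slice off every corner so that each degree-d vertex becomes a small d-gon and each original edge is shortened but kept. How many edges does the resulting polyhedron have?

Truncation replaces each original edge-end by a new vertex, so V′ = 2E = 24.
Each original edge survives, and each old vertex of degree d contributes d new edges; summing degrees gives Σd = 2E, so E′ = E + 2E = 3E = 36.
Each original face survives and each original vertex becomes one new face: F′ = F + V = 14.

36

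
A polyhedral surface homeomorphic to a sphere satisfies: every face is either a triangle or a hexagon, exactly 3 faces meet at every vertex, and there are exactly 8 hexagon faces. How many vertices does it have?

Let x be the number of triangles; then F = 8 + x.
Edge–face incidences: 2E = 6·8 + 3·x = 48 + 3x.
Every vertex has degree 3, so 3V = 2E.
Euler: V − E + F = 2 ⇒ (2E)/3 − E + (8 + x) = 2.
Multiply by 6: 2·(2E) − 3·(2E) + 6·(8 + x) = 12, i.e. 48 + 6x − (48 + 3x) = 12.
Collecting terms: 3x = 12, so x = 4.
Then 2E = 48 + 3·4 = 60, so E = 30, V = 2E/3 = 20, F = 8 + 4 = 12.

20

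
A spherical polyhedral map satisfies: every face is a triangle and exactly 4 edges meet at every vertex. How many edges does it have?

12

Each face has 3 edges and each edge borders two faces, so 2E = 3F.
Each vertex has degree 4, so 4V = 2E and hence V = 3F/4.
Euler: V − E + F = 2 ⇒ (3F/4) − (3F/2) + F = 2.
Multiply by 8: (6 − 12 + 8)F = 16, i.e. 2F = 16.
So F = 8, E = 3·8/2 = 12, V = 3·8/4 = 6.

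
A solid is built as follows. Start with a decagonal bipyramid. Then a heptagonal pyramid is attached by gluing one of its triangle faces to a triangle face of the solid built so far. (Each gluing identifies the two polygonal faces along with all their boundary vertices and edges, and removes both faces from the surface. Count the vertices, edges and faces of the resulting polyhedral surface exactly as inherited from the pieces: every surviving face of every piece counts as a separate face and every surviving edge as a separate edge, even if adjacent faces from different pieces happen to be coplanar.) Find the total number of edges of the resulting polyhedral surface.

41

A decagonal bipyramid: V=12, E=30, F=20.
Attach a heptagonal pyramid (V=8, E=14, F=8) along a 3-gon: merge 3 vertices and 3 edges, delete both glued faces → V=17, E=41, F=26.
Check: V − E + F = 17 − 41 + 26 = 2.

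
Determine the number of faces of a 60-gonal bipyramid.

A bipyramid over an n-gon has 2n triangular faces and n + 2 vertices: V = 60 + 2 = 62, E = 3·60 = 180, F = 2·60 = 120.

120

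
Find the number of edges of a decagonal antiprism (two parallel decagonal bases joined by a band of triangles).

An antiprism on an n-gon has two n-gon caps and 2n triangles: V = 2·10 = 20, E = 4·10 = 40, F = 2·10 + 2 = 22.

40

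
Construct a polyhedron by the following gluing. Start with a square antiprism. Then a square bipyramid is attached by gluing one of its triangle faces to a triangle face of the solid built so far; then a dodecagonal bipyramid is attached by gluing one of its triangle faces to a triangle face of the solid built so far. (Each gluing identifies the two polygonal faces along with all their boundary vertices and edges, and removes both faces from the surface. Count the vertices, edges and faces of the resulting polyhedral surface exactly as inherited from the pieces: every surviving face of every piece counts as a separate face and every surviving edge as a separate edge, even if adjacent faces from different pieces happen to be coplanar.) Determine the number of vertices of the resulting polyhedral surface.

A square antiprism: V=8, E=16, F=10.
Attach a square bipyramid (V=6, E=12, F=8) along a 3-gon: merge 3 vertices and 3 edges, delete both glued faces → V=11, E=25, F=16.
Attach a dodecagonal bipyramid (V=14, E=36, F=24) along a 3-gon: merge 3 vertices and 3 edges, delete both glued faces → V=22, E=58, F=38.
Check: V − E + F = 22 − 58 + 38 = 2.

22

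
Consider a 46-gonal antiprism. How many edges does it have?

An antiprism on an n-gon has two n-gon caps and 2n triangles: V = 2·46 = 92, E = 4·46 = 184, F = 2·46 + 2 = 94.

184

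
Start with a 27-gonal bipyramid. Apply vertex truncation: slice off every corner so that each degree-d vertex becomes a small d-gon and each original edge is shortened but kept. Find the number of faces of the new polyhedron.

The base solid has V = 29, E = 81, F = 54.
Truncation replaces each original edge-end by a new vertex, so V′ = 2E = 162.
Each original edge survives, and each old vertex of degree d contributes d new edges; summing degrees gives Σd = 2E, so E′ = E + 2E = 3E = 243.
Each original face survives and each original vertex becomes one new face: F′ = F + V = 83.

83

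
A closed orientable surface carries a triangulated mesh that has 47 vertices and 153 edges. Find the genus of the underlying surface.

3

Every face is a triangle and each edge borders two faces, so 3F = 2·153, giving F = 102.
χ = V − E + F = 47 − 153 + 102 = -4.
For a closed orientable surface χ = 2 − 2g, so g = (2 − (-4))/2 = 3.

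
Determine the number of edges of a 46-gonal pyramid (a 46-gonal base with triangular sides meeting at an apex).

92

A pyramid on an n-gon base has one n-gon and n triangles: V = 46 + 1 = 47, E = 2·46 = 92, F = 46 + 1 = 47.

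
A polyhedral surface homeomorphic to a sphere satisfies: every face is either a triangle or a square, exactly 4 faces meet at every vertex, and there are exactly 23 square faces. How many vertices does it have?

29

Let x be the number of triangles; then F = 23 + x.
Edge–face incidences: 2E = 4·23 + 3·x = 92 + 3x.
Every vertex has degree 4, so 4V = 2E.
Euler: V − E + F = 2 ⇒ (2E)/4 − E + (23 + x) = 2.
Multiply by 8: 2·(2E) − 4·(2E) + 8·(23 + x) = 16, i.e. 184 + 8x − 2·(92 + 3x) = 16.
Collecting terms: 2x = 16, so x = 8.
Then 2E = 92 + 3·8 = 116, so E = 58, V = 2E/4 = 29, F = 23 + 8 = 31.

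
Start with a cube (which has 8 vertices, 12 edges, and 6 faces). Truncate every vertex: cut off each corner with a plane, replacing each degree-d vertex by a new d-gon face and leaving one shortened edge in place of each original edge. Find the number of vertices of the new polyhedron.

24

Truncation replaces each original edge-end by a new vertex, so V′ = 2E = 24.
Each original edge survives, and each old vertex of degree d contributes d new edges; summing degrees gives Σd = 2E, so E′ = E + 2E = 3E = 36.
Each original face survives and each original vertex becomes one new face: F′ = F + V = 14.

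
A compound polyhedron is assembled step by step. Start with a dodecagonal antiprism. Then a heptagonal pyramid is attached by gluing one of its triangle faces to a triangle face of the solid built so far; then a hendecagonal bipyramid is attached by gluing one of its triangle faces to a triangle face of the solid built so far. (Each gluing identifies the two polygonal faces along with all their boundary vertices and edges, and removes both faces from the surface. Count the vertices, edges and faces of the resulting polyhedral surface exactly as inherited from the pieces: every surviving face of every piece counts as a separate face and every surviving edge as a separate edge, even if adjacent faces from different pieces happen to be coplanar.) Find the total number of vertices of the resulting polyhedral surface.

39

A dodecagonal antiprism: V=24, E=48, F=26.
Attach a heptagonal pyramid (V=8, E=14, F=8) along a 3-gon: merge 3 vertices and 3 edges, delete both glued faces → V=29, E=59, F=32.
Attach a hendecagonal bipyramid (V=13, E=33, F=22) along a 3-gon: merge 3 vertices and 3 edges, delete both glued faces → V=39, E=89, F=52.
Check: V − E + F = 39 − 89 + 52 = 2.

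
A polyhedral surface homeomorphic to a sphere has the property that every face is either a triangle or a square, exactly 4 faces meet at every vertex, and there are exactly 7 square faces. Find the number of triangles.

8

Let x be the number of triangles; then F = 7 + x.
Edge–face incidences: 2E = 4·7 + 3·x = 28 + 3x.
Every vertex has degree 4, so 4V = 2E.
Euler: V − E + F = 2 ⇒ (2E)/4 − E + (7 + x) = 2.
Multiply by 8: 2·(2E) − 4·(2E) + 8·(7 + x) = 16, i.e. 56 + 8x − 2·(28 + 3x) = 16.
Collecting terms: 2x = 16, so x = 8.
Then 2E = 28 + 3·8 = 52, so E = 26, V = 2E/4 = 13, F = 7 + 8 = 15.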